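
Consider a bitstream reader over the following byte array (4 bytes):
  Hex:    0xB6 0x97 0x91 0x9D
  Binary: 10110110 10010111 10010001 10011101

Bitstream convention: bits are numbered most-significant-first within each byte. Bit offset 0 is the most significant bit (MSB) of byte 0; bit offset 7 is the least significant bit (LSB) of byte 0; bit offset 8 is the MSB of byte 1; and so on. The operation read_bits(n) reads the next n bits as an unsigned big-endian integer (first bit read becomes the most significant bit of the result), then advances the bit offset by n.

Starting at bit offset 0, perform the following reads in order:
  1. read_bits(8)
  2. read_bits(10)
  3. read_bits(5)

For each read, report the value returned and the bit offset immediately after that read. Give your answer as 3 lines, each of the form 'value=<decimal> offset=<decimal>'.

Read 1: bits[0:8] width=8 -> value=182 (bin 10110110); offset now 8 = byte 1 bit 0; 24 bits remain
Read 2: bits[8:18] width=10 -> value=606 (bin 1001011110); offset now 18 = byte 2 bit 2; 14 bits remain
Read 3: bits[18:23] width=5 -> value=8 (bin 01000); offset now 23 = byte 2 bit 7; 9 bits remain

Answer: value=182 offset=8
value=606 offset=18
value=8 offset=23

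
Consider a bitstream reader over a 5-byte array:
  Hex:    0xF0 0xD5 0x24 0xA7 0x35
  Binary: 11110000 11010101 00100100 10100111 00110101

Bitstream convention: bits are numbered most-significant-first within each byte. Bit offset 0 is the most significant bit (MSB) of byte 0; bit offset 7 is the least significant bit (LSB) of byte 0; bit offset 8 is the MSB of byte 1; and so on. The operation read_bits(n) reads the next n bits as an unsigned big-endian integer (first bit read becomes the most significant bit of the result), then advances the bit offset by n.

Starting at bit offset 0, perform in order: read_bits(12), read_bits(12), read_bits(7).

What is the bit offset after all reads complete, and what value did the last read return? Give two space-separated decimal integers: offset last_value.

Read 1: bits[0:12] width=12 -> value=3853 (bin 111100001101); offset now 12 = byte 1 bit 4; 28 bits remain
Read 2: bits[12:24] width=12 -> value=1316 (bin 010100100100); offset now 24 = byte 3 bit 0; 16 bits remain
Read 3: bits[24:31] width=7 -> value=83 (bin 1010011); offset now 31 = byte 3 bit 7; 9 bits remain

Answer: 31 83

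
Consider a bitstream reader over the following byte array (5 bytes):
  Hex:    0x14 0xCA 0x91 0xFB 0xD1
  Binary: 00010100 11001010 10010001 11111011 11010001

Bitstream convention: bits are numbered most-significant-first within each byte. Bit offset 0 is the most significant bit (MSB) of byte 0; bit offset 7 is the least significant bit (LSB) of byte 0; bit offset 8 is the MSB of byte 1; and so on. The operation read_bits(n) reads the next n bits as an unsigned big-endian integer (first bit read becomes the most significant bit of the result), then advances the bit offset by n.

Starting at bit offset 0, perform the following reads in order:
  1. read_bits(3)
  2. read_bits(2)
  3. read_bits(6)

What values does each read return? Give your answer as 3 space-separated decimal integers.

Read 1: bits[0:3] width=3 -> value=0 (bin 000); offset now 3 = byte 0 bit 3; 37 bits remain
Read 2: bits[3:5] width=2 -> value=2 (bin 10); offset now 5 = byte 0 bit 5; 35 bits remain
Read 3: bits[5:11] width=6 -> value=38 (bin 100110); offset now 11 = byte 1 bit 3; 29 bits remain

Answer: 0 2 38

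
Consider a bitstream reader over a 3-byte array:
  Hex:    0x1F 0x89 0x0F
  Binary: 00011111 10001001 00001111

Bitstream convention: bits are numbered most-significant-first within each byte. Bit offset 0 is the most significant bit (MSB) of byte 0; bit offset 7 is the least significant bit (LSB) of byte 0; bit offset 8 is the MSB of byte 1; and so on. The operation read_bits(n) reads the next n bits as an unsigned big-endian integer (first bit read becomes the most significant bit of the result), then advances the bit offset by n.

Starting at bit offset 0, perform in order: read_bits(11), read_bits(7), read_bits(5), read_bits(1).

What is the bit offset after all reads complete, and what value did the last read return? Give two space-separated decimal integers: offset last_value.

Read 1: bits[0:11] width=11 -> value=252 (bin 00011111100); offset now 11 = byte 1 bit 3; 13 bits remain
Read 2: bits[11:18] width=7 -> value=36 (bin 0100100); offset now 18 = byte 2 bit 2; 6 bits remain
Read 3: bits[18:23] width=5 -> value=7 (bin 00111); offset now 23 = byte 2 bit 7; 1 bits remain
Read 4: bits[23:24] width=1 -> value=1 (bin 1); offset now 24 = byte 3 bit 0; 0 bits remain

Answer: 24 1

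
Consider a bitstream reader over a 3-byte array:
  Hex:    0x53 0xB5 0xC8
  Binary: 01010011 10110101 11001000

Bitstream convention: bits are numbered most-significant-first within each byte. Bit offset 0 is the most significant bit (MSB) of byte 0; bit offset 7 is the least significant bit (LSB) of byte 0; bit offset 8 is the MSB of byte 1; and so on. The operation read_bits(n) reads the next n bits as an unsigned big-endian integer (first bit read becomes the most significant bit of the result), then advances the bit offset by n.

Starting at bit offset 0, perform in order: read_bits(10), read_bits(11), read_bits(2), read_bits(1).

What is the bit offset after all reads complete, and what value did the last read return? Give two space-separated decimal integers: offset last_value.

Answer: 24 0

Derivation:
Read 1: bits[0:10] width=10 -> value=334 (bin 0101001110); offset now 10 = byte 1 bit 2; 14 bits remain
Read 2: bits[10:21] width=11 -> value=1721 (bin 11010111001); offset now 21 = byte 2 bit 5; 3 bits remain
Read 3: bits[21:23] width=2 -> value=0 (bin 00); offset now 23 = byte 2 bit 7; 1 bits remain
Read 4: bits[23:24] width=1 -> value=0 (bin 0); offset now 24 = byte 3 bit 0; 0 bits remain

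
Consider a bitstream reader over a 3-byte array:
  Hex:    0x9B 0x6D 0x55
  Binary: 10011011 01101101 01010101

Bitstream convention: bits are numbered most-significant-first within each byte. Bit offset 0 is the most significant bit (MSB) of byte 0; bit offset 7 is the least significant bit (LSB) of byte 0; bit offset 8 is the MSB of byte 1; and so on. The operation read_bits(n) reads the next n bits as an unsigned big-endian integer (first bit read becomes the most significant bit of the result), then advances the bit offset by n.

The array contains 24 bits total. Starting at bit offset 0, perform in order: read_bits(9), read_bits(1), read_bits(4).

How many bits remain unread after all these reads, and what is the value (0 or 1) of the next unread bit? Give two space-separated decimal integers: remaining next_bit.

Read 1: bits[0:9] width=9 -> value=310 (bin 100110110); offset now 9 = byte 1 bit 1; 15 bits remain
Read 2: bits[9:10] width=1 -> value=1 (bin 1); offset now 10 = byte 1 bit 2; 14 bits remain
Read 3: bits[10:14] width=4 -> value=11 (bin 1011); offset now 14 = byte 1 bit 6; 10 bits remain

Answer: 10 0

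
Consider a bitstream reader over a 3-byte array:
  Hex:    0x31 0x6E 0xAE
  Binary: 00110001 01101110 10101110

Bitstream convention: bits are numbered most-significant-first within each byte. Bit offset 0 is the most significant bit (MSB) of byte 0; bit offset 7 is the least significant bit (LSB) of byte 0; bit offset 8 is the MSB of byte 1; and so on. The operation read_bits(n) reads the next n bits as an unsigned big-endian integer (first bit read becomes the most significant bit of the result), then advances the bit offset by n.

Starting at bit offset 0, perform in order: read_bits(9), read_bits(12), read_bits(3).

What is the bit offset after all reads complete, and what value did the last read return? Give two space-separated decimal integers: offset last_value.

Answer: 24 6

Derivation:
Read 1: bits[0:9] width=9 -> value=98 (bin 001100010); offset now 9 = byte 1 bit 1; 15 bits remain
Read 2: bits[9:21] width=12 -> value=3541 (bin 110111010101); offset now 21 = byte 2 bit 5; 3 bits remain
Read 3: bits[21:24] width=3 -> value=6 (bin 110); offset now 24 = byte 3 bit 0; 0 bits remain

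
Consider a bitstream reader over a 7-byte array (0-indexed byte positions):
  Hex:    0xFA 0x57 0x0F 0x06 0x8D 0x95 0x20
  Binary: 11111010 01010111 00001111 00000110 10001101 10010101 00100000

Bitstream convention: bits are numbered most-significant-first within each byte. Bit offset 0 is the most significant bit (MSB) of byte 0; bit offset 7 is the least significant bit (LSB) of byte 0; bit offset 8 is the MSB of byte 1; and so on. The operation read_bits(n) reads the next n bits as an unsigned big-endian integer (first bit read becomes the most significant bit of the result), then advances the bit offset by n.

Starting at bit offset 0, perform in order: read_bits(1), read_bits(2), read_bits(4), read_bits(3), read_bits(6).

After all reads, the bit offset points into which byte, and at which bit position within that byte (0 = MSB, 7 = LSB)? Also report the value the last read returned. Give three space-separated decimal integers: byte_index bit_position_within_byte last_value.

Answer: 2 0 23

Derivation:
Read 1: bits[0:1] width=1 -> value=1 (bin 1); offset now 1 = byte 0 bit 1; 55 bits remain
Read 2: bits[1:3] width=2 -> value=3 (bin 11); offset now 3 = byte 0 bit 3; 53 bits remain
Read 3: bits[3:7] width=4 -> value=13 (bin 1101); offset now 7 = byte 0 bit 7; 49 bits remain
Read 4: bits[7:10] width=3 -> value=1 (bin 001); offset now 10 = byte 1 bit 2; 46 bits remain
Read 5: bits[10:16] width=6 -> value=23 (bin 010111); offset now 16 = byte 2 bit 0; 40 bits remain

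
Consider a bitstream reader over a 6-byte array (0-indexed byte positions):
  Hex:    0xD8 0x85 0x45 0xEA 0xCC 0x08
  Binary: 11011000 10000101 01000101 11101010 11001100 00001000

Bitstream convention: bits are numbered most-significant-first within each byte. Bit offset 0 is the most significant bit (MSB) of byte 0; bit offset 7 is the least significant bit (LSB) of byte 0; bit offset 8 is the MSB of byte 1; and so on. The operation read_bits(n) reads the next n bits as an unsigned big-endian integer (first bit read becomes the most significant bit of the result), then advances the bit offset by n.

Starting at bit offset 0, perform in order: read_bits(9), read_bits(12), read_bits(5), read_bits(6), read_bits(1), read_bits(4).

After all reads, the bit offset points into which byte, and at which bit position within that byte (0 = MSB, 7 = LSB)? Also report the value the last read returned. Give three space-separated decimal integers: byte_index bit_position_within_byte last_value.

Answer: 4 5 9

Derivation:
Read 1: bits[0:9] width=9 -> value=433 (bin 110110001); offset now 9 = byte 1 bit 1; 39 bits remain
Read 2: bits[9:21] width=12 -> value=168 (bin 000010101000); offset now 21 = byte 2 bit 5; 27 bits remain
Read 3: bits[21:26] width=5 -> value=23 (bin 10111); offset now 26 = byte 3 bit 2; 22 bits remain
Read 4: bits[26:32] width=6 -> value=42 (bin 101010); offset now 32 = byte 4 bit 0; 16 bits remain
Read 5: bits[32:33] width=1 -> value=1 (bin 1); offset now 33 = byte 4 bit 1; 15 bits remain
Read 6: bits[33:37] width=4 -> value=9 (bin 1001); offset now 37 = byte 4 bit 5; 11 bits remain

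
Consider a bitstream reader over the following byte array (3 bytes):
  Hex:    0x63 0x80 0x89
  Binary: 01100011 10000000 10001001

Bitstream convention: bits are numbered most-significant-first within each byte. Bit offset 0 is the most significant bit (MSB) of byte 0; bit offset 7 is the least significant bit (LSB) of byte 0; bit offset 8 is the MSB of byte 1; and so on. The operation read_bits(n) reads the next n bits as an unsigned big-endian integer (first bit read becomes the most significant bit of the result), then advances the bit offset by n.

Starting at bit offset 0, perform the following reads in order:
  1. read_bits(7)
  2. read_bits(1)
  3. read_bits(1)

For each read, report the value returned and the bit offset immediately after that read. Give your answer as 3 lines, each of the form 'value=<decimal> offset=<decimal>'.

Read 1: bits[0:7] width=7 -> value=49 (bin 0110001); offset now 7 = byte 0 bit 7; 17 bits remain
Read 2: bits[7:8] width=1 -> value=1 (bin 1); offset now 8 = byte 1 bit 0; 16 bits remain
Read 3: bits[8:9] width=1 -> value=1 (bin 1); offset now 9 = byte 1 bit 1; 15 bits remain

Answer: value=49 offset=7
value=1 offset=8
value=1 offset=9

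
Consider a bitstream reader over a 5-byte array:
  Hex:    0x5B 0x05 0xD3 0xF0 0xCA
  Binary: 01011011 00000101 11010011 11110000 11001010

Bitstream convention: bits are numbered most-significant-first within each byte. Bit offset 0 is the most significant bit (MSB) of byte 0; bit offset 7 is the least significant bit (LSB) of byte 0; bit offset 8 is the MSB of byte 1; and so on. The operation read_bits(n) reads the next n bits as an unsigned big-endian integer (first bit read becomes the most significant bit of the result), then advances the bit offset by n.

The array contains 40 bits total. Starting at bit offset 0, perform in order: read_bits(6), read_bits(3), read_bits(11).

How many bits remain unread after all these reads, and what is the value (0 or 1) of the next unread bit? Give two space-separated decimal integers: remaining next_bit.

Answer: 20 0

Derivation:
Read 1: bits[0:6] width=6 -> value=22 (bin 010110); offset now 6 = byte 0 bit 6; 34 bits remain
Read 2: bits[6:9] width=3 -> value=6 (bin 110); offset now 9 = byte 1 bit 1; 31 bits remain
Read 3: bits[9:20] width=11 -> value=93 (bin 00001011101); offset now 20 = byte 2 bit 4; 20 bits remain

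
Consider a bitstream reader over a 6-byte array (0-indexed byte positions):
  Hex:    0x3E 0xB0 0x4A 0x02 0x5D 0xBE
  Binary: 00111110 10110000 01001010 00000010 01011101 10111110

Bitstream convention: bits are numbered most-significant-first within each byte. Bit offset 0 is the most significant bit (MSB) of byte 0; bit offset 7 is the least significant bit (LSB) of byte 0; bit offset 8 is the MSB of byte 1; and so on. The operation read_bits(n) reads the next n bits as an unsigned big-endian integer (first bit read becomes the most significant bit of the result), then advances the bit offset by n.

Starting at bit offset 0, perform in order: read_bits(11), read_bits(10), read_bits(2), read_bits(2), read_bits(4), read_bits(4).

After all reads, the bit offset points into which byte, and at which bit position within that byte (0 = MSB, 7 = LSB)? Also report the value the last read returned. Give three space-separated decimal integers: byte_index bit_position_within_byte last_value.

Read 1: bits[0:11] width=11 -> value=501 (bin 00111110101); offset now 11 = byte 1 bit 3; 37 bits remain
Read 2: bits[11:21] width=10 -> value=521 (bin 1000001001); offset now 21 = byte 2 bit 5; 27 bits remain
Read 3: bits[21:23] width=2 -> value=1 (bin 01); offset now 23 = byte 2 bit 7; 25 bits remain
Read 4: bits[23:25] width=2 -> value=0 (bin 00); offset now 25 = byte 3 bit 1; 23 bits remain
Read 5: bits[25:29] width=4 -> value=0 (bin 0000); offset now 29 = byte 3 bit 5; 19 bits remain
Read 6: bits[29:33] width=4 -> value=4 (bin 0100); offset now 33 = byte 4 bit 1; 15 bits remain

Answer: 4 1 4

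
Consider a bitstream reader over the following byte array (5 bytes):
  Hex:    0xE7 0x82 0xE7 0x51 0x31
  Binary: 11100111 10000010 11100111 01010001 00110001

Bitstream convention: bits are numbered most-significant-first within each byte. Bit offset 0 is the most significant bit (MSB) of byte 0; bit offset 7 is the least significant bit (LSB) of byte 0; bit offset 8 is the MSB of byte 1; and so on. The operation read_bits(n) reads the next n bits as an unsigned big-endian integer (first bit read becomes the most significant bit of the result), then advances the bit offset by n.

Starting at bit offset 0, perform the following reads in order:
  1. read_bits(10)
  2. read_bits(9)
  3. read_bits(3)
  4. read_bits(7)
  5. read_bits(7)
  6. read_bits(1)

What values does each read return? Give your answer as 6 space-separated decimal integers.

Answer: 926 23 1 106 19 0

Derivation:
Read 1: bits[0:10] width=10 -> value=926 (bin 1110011110); offset now 10 = byte 1 bit 2; 30 bits remain
Read 2: bits[10:19] width=9 -> value=23 (bin 000010111); offset now 19 = byte 2 bit 3; 21 bits remain
Read 3: bits[19:22] width=3 -> value=1 (bin 001); offset now 22 = byte 2 bit 6; 18 bits remain
Read 4: bits[22:29] width=7 -> value=106 (bin 1101010); offset now 29 = byte 3 bit 5; 11 bits remain
Read 5: bits[29:36] width=7 -> value=19 (bin 0010011); offset now 36 = byte 4 bit 4; 4 bits remain
Read 6: bits[36:37] width=1 -> value=0 (bin 0); offset now 37 = byte 4 bit 5; 3 bits remain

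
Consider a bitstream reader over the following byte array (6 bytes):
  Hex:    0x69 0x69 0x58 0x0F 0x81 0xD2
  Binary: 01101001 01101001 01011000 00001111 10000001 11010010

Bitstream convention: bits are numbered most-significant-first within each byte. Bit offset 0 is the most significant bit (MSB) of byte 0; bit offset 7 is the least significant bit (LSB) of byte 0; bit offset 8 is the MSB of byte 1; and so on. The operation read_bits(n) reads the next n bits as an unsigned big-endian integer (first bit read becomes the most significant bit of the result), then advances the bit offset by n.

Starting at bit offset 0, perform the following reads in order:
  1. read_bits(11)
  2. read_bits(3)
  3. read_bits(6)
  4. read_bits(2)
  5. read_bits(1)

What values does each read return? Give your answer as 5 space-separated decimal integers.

Answer: 843 2 21 2 0

Derivation:
Read 1: bits[0:11] width=11 -> value=843 (bin 01101001011); offset now 11 = byte 1 bit 3; 37 bits remain
Read 2: bits[11:14] width=3 -> value=2 (bin 010); offset now 14 = byte 1 bit 6; 34 bits remain
Read 3: bits[14:20] width=6 -> value=21 (bin 010101); offset now 20 = byte 2 bit 4; 28 bits remain
Read 4: bits[20:22] width=2 -> value=2 (bin 10); offset now 22 = byte 2 bit 6; 26 bits remain
Read 5: bits[22:23] width=1 -> value=0 (bin 0); offset now 23 = byte 2 bit 7; 25 bits remain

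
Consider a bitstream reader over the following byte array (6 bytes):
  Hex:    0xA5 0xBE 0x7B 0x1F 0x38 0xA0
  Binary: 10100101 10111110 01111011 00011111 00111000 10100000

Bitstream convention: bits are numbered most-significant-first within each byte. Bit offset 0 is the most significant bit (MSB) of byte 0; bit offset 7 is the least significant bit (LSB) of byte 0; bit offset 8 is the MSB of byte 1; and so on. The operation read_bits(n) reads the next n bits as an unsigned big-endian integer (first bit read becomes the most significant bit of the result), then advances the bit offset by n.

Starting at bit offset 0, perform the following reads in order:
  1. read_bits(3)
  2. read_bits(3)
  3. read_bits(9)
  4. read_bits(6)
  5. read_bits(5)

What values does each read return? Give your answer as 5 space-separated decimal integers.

Answer: 5 1 223 15 12

Derivation:
Read 1: bits[0:3] width=3 -> value=5 (bin 101); offset now 3 = byte 0 bit 3; 45 bits remain
Read 2: bits[3:6] width=3 -> value=1 (bin 001); offset now 6 = byte 0 bit 6; 42 bits remain
Read 3: bits[6:15] width=9 -> value=223 (bin 011011111); offset now 15 = byte 1 bit 7; 33 bits remain
Read 4: bits[15:21] width=6 -> value=15 (bin 001111); offset now 21 = byte 2 bit 5; 27 bits remain
Read 5: bits[21:26] width=5 -> value=12 (bin 01100); offset now 26 = byte 3 bit 2; 22 bits remain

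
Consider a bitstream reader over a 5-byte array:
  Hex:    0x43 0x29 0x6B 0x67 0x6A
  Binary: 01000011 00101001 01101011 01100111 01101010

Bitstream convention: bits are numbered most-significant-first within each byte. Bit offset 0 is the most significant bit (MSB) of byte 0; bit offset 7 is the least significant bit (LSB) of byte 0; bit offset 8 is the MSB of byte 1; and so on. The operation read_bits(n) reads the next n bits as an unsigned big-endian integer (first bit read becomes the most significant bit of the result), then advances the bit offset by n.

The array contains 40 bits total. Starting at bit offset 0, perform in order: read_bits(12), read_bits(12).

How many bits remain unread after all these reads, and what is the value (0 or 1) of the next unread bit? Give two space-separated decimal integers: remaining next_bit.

Answer: 16 0

Derivation:
Read 1: bits[0:12] width=12 -> value=1074 (bin 010000110010); offset now 12 = byte 1 bit 4; 28 bits remain
Read 2: bits[12:24] width=12 -> value=2411 (bin 100101101011); offset now 24 = byte 3 bit 0; 16 bits remain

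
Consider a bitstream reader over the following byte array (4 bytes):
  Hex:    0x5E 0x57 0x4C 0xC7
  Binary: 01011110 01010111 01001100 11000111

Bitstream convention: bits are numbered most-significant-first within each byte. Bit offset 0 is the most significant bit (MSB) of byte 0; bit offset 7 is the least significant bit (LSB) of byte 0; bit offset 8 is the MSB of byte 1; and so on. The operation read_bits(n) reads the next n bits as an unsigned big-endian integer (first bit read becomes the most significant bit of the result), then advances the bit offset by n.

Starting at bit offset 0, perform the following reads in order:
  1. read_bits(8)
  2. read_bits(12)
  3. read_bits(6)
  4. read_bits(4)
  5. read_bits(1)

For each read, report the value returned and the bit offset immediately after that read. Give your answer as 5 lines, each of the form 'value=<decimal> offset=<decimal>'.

Answer: value=94 offset=8
value=1396 offset=20
value=51 offset=26
value=1 offset=30
value=1 offset=31

Derivation:
Read 1: bits[0:8] width=8 -> value=94 (bin 01011110); offset now 8 = byte 1 bit 0; 24 bits remain
Read 2: bits[8:20] width=12 -> value=1396 (bin 010101110100); offset now 20 = byte 2 bit 4; 12 bits remain
Read 3: bits[20:26] width=6 -> value=51 (bin 110011); offset now 26 = byte 3 bit 2; 6 bits remain
Read 4: bits[26:30] width=4 -> value=1 (bin 0001); offset now 30 = byte 3 bit 6; 2 bits remain
Read 5: bits[30:31] width=1 -> value=1 (bin 1); offset now 31 = byte 3 bit 7; 1 bits remain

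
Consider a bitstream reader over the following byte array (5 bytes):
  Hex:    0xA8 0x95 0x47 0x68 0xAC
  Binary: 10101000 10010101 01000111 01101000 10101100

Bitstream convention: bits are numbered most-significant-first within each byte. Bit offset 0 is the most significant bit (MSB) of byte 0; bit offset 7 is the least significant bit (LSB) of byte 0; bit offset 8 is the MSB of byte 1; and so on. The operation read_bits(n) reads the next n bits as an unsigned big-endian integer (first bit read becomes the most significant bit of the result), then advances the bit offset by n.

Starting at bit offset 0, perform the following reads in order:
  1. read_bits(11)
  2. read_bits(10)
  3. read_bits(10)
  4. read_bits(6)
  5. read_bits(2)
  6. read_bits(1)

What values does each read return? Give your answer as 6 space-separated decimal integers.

Read 1: bits[0:11] width=11 -> value=1348 (bin 10101000100); offset now 11 = byte 1 bit 3; 29 bits remain
Read 2: bits[11:21] width=10 -> value=680 (bin 1010101000); offset now 21 = byte 2 bit 5; 19 bits remain
Read 3: bits[21:31] width=10 -> value=948 (bin 1110110100); offset now 31 = byte 3 bit 7; 9 bits remain
Read 4: bits[31:37] width=6 -> value=21 (bin 010101); offset now 37 = byte 4 bit 5; 3 bits remain
Read 5: bits[37:39] width=2 -> value=2 (bin 10); offset now 39 = byte 4 bit 7; 1 bits remain
Read 6: bits[39:40] width=1 -> value=0 (bin 0); offset now 40 = byte 5 bit 0; 0 bits remain

Answer: 1348 680 948 21 2 0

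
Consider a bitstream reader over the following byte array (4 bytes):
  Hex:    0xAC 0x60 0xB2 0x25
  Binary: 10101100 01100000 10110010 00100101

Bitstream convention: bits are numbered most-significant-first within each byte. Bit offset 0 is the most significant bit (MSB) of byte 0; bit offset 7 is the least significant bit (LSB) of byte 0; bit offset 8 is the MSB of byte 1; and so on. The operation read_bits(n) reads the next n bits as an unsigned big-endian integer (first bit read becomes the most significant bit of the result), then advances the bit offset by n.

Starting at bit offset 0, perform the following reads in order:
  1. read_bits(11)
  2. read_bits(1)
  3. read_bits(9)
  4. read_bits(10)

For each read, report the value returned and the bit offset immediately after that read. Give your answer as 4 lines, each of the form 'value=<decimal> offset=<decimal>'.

Answer: value=1379 offset=11
value=0 offset=12
value=22 offset=21
value=274 offset=31

Derivation:
Read 1: bits[0:11] width=11 -> value=1379 (bin 10101100011); offset now 11 = byte 1 bit 3; 21 bits remain
Read 2: bits[11:12] width=1 -> value=0 (bin 0); offset now 12 = byte 1 bit 4; 20 bits remain
Read 3: bits[12:21] width=9 -> value=22 (bin 000010110); offset now 21 = byte 2 bit 5; 11 bits remain
Read 4: bits[21:31] width=10 -> value=274 (bin 0100010010); offset now 31 = byte 3 bit 7; 1 bits remain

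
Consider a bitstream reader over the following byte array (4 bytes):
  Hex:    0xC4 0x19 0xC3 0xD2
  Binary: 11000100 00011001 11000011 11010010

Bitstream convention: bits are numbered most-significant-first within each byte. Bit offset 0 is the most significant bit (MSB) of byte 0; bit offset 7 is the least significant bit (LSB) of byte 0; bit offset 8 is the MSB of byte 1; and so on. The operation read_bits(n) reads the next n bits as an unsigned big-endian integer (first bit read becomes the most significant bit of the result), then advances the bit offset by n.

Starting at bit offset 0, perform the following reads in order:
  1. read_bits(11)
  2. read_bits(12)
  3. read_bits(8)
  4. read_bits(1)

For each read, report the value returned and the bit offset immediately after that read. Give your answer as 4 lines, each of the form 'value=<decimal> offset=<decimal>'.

Answer: value=1568 offset=11
value=3297 offset=23
value=233 offset=31
value=0 offset=32

Derivation:
Read 1: bits[0:11] width=11 -> value=1568 (bin 11000100000); offset now 11 = byte 1 bit 3; 21 bits remain
Read 2: bits[11:23] width=12 -> value=3297 (bin 110011100001); offset now 23 = byte 2 bit 7; 9 bits remain
Read 3: bits[23:31] width=8 -> value=233 (bin 11101001); offset now 31 = byte 3 bit 7; 1 bits remain
Read 4: bits[31:32] width=1 -> value=0 (bin 0); offset now 32 = byte 4 bit 0; 0 bits remain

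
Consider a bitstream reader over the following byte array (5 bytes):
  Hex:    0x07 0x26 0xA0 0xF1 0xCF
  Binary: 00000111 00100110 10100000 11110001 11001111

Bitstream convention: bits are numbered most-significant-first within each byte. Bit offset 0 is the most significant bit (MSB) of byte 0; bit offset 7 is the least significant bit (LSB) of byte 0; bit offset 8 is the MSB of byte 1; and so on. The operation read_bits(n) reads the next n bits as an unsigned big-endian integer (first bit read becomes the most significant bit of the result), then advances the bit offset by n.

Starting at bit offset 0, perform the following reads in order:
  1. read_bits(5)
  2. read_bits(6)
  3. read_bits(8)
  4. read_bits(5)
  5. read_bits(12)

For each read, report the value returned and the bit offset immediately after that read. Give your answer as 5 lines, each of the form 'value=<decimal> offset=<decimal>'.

Read 1: bits[0:5] width=5 -> value=0 (bin 00000); offset now 5 = byte 0 bit 5; 35 bits remain
Read 2: bits[5:11] width=6 -> value=57 (bin 111001); offset now 11 = byte 1 bit 3; 29 bits remain
Read 3: bits[11:19] width=8 -> value=53 (bin 00110101); offset now 19 = byte 2 bit 3; 21 bits remain
Read 4: bits[19:24] width=5 -> value=0 (bin 00000); offset now 24 = byte 3 bit 0; 16 bits remain
Read 5: bits[24:36] width=12 -> value=3868 (bin 111100011100); offset now 36 = byte 4 bit 4; 4 bits remain

Answer: value=0 offset=5
value=57 offset=11
value=53 offset=19
value=0 offset=24
value=3868 offset=36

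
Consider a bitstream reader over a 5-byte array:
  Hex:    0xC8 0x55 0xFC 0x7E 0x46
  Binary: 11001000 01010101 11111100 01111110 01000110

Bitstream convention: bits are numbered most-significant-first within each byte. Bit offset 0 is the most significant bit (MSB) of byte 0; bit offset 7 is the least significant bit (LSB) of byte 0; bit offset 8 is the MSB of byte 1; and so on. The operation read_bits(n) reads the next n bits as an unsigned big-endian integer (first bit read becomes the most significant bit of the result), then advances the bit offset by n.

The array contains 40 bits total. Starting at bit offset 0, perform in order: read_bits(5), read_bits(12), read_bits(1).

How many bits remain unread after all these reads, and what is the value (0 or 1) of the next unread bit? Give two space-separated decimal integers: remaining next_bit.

Answer: 22 1

Derivation:
Read 1: bits[0:5] width=5 -> value=25 (bin 11001); offset now 5 = byte 0 bit 5; 35 bits remain
Read 2: bits[5:17] width=12 -> value=171 (bin 000010101011); offset now 17 = byte 2 bit 1; 23 bits remain
Read 3: bits[17:18] width=1 -> value=1 (bin 1); offset now 18 = byte 2 bit 2; 22 bits remain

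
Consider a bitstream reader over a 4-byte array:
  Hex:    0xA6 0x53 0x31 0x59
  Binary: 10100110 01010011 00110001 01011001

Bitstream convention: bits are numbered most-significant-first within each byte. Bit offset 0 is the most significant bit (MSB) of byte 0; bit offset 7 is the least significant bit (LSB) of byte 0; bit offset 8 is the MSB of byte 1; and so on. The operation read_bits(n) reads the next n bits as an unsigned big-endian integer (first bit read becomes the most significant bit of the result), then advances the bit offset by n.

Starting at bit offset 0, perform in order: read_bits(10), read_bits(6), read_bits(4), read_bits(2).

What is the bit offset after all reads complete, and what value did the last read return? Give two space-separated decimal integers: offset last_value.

Answer: 22 0

Derivation:
Read 1: bits[0:10] width=10 -> value=665 (bin 1010011001); offset now 10 = byte 1 bit 2; 22 bits remain
Read 2: bits[10:16] width=6 -> value=19 (bin 010011); offset now 16 = byte 2 bit 0; 16 bits remain
Read 3: bits[16:20] width=4 -> value=3 (bin 0011); offset now 20 = byte 2 bit 4; 12 bits remain
Read 4: bits[20:22] width=2 -> value=0 (bin 00); offset now 22 = byte 2 bit 6; 10 bits remain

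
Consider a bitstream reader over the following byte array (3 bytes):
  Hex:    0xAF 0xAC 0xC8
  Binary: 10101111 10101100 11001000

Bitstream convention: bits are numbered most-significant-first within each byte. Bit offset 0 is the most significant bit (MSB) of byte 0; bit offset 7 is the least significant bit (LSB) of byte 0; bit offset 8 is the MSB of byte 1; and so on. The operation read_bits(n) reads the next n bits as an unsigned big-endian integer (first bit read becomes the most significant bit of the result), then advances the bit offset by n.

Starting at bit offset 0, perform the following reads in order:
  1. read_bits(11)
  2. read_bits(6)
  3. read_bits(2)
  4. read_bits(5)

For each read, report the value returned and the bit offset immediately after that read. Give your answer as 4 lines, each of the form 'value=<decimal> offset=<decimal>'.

Read 1: bits[0:11] width=11 -> value=1405 (bin 10101111101); offset now 11 = byte 1 bit 3; 13 bits remain
Read 2: bits[11:17] width=6 -> value=25 (bin 011001); offset now 17 = byte 2 bit 1; 7 bits remain
Read 3: bits[17:19] width=2 -> value=2 (bin 10); offset now 19 = byte 2 bit 3; 5 bits remain
Read 4: bits[19:24] width=5 -> value=8 (bin 01000); offset now 24 = byte 3 bit 0; 0 bits remain

Answer: value=1405 offset=11
value=25 offset=17
value=2 offset=19
value=8 offset=24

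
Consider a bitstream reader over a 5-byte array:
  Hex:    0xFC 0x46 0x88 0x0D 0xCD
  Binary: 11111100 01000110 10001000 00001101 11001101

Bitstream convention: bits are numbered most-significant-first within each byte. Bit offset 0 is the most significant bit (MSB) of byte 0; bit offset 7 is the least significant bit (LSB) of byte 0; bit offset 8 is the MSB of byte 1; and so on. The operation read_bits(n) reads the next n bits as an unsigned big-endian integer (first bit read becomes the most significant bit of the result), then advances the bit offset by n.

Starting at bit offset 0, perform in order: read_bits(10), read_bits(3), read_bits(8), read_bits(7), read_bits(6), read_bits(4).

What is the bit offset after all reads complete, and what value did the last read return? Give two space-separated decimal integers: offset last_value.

Read 1: bits[0:10] width=10 -> value=1009 (bin 1111110001); offset now 10 = byte 1 bit 2; 30 bits remain
Read 2: bits[10:13] width=3 -> value=0 (bin 000); offset now 13 = byte 1 bit 5; 27 bits remain
Read 3: bits[13:21] width=8 -> value=209 (bin 11010001); offset now 21 = byte 2 bit 5; 19 bits remain
Read 4: bits[21:28] width=7 -> value=0 (bin 0000000); offset now 28 = byte 3 bit 4; 12 bits remain
Read 5: bits[28:34] width=6 -> value=55 (bin 110111); offset now 34 = byte 4 bit 2; 6 bits remain
Read 6: bits[34:38] width=4 -> value=3 (bin 0011); offset now 38 = byte 4 bit 6; 2 bits remain

Answer: 38 3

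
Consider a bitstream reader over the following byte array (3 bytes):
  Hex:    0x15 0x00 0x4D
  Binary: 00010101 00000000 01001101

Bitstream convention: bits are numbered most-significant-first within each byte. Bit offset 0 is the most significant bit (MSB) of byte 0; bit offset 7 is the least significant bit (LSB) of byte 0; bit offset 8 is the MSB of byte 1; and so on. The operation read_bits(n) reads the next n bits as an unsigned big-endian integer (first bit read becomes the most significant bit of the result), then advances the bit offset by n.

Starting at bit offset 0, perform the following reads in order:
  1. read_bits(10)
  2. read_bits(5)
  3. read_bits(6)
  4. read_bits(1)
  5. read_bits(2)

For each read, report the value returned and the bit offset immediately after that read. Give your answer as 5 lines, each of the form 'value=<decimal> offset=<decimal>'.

Answer: value=84 offset=10
value=0 offset=15
value=9 offset=21
value=1 offset=22
value=1 offset=24

Derivation:
Read 1: bits[0:10] width=10 -> value=84 (bin 0001010100); offset now 10 = byte 1 bit 2; 14 bits remain
Read 2: bits[10:15] width=5 -> value=0 (bin 00000); offset now 15 = byte 1 bit 7; 9 bits remain
Read 3: bits[15:21] width=6 -> value=9 (bin 001001); offset now 21 = byte 2 bit 5; 3 bits remain
Read 4: bits[21:22] width=1 -> value=1 (bin 1); offset now 22 = byte 2 bit 6; 2 bits remain
Read 5: bits[22:24] width=2 -> value=1 (bin 01); offset now 24 = byte 3 bit 0; 0 bits remain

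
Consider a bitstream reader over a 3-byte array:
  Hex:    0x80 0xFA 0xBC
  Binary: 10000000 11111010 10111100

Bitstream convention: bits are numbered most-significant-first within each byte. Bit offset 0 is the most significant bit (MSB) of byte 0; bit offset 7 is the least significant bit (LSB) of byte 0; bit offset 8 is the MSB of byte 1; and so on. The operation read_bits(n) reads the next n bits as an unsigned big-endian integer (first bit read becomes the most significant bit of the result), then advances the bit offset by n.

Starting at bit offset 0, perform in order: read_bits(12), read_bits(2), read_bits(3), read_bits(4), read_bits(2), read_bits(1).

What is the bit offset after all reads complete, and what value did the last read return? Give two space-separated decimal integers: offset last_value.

Answer: 24 0

Derivation:
Read 1: bits[0:12] width=12 -> value=2063 (bin 100000001111); offset now 12 = byte 1 bit 4; 12 bits remain
Read 2: bits[12:14] width=2 -> value=2 (bin 10); offset now 14 = byte 1 bit 6; 10 bits remain
Read 3: bits[14:17] width=3 -> value=5 (bin 101); offset now 17 = byte 2 bit 1; 7 bits remain
Read 4: bits[17:21] width=4 -> value=7 (bin 0111); offset now 21 = byte 2 bit 5; 3 bits remain
Read 5: bits[21:23] width=2 -> value=2 (bin 10); offset now 23 = byte 2 bit 7; 1 bits remain
Read 6: bits[23:24] width=1 -> value=0 (bin 0); offset now 24 = byte 3 bit 0; 0 bits remain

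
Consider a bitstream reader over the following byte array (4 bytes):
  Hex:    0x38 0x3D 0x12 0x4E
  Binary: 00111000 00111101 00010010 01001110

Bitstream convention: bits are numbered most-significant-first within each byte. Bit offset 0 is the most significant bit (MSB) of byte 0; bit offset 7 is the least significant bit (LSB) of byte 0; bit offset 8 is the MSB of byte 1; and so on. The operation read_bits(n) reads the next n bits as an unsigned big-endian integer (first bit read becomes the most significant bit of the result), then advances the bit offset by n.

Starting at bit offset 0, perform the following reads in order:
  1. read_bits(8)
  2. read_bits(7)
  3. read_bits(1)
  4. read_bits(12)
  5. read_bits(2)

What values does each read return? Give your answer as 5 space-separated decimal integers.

Answer: 56 30 1 292 3

Derivation:
Read 1: bits[0:8] width=8 -> value=56 (bin 00111000); offset now 8 = byte 1 bit 0; 24 bits remain
Read 2: bits[8:15] width=7 -> value=30 (bin 0011110); offset now 15 = byte 1 bit 7; 17 bits remain
Read 3: bits[15:16] width=1 -> value=1 (bin 1); offset now 16 = byte 2 bit 0; 16 bits remain
Read 4: bits[16:28] width=12 -> value=292 (bin 000100100100); offset now 28 = byte 3 bit 4; 4 bits remain
Read 5: bits[28:30] width=2 -> value=3 (bin 11); offset now 30 = byte 3 bit 6; 2 bits remain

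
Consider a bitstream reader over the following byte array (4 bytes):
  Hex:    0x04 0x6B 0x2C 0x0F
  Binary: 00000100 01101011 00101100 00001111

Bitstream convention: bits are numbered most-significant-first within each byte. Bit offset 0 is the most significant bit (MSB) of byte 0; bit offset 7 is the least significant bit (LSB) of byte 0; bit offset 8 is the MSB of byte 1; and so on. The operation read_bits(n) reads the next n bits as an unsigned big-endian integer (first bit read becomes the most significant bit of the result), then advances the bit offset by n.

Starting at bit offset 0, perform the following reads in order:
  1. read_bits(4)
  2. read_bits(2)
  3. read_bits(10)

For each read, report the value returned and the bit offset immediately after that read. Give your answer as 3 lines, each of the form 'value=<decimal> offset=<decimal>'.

Read 1: bits[0:4] width=4 -> value=0 (bin 0000); offset now 4 = byte 0 bit 4; 28 bits remain
Read 2: bits[4:6] width=2 -> value=1 (bin 01); offset now 6 = byte 0 bit 6; 26 bits remain
Read 3: bits[6:16] width=10 -> value=107 (bin 0001101011); offset now 16 = byte 2 bit 0; 16 bits remain

Answer: value=0 offset=4
value=1 offset=6
value=107 offset=16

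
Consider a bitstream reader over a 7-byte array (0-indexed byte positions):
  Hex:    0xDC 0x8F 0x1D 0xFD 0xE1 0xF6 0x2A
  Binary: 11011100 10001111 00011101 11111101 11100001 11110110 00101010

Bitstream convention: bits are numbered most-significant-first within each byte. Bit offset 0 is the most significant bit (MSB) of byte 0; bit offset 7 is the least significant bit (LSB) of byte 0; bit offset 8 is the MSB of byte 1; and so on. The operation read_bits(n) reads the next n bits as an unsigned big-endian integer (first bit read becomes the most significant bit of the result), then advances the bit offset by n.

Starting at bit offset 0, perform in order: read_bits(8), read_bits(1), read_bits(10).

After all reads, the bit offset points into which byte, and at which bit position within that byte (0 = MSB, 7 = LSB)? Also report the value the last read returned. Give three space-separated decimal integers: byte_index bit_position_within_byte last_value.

Answer: 2 3 120

Derivation:
Read 1: bits[0:8] width=8 -> value=220 (bin 11011100); offset now 8 = byte 1 bit 0; 48 bits remain
Read 2: bits[8:9] width=1 -> value=1 (bin 1); offset now 9 = byte 1 bit 1; 47 bits remain
Read 3: bits[9:19] width=10 -> value=120 (bin 0001111000); offset now 19 = byte 2 bit 3; 37 bits remain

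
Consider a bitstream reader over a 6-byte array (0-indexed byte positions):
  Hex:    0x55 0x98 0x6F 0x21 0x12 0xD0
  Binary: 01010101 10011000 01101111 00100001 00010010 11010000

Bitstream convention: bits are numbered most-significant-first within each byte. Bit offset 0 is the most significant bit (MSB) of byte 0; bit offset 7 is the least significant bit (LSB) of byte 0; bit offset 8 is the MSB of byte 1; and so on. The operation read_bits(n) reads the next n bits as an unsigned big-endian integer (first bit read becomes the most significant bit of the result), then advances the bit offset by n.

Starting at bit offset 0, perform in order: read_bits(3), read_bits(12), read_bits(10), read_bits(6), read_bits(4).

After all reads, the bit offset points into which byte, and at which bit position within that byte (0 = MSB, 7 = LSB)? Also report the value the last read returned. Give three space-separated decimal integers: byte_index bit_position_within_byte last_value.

Read 1: bits[0:3] width=3 -> value=2 (bin 010); offset now 3 = byte 0 bit 3; 45 bits remain
Read 2: bits[3:15] width=12 -> value=2764 (bin 101011001100); offset now 15 = byte 1 bit 7; 33 bits remain
Read 3: bits[15:25] width=10 -> value=222 (bin 0011011110); offset now 25 = byte 3 bit 1; 23 bits remain
Read 4: bits[25:31] width=6 -> value=16 (bin 010000); offset now 31 = byte 3 bit 7; 17 bits remain
Read 5: bits[31:35] width=4 -> value=8 (bin 1000); offset now 35 = byte 4 bit 3; 13 bits remain

Answer: 4 3 8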